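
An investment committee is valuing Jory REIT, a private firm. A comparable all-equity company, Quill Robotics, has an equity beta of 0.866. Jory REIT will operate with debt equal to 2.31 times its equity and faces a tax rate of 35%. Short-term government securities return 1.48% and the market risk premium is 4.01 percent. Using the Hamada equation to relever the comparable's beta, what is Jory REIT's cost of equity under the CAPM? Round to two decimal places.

10.17%

β_L = β_U × [1 + (1 − t)(D/E)] = 0.866 × [1 + (1 − 0.35) × 2.31]
    = 0.866 × [1 + 0.65 × 2.31] = 0.866 × 2.5015 = 2.1663
E(R) = R_f + β_L × MRP = 1.48% + 2.1663 × 4.01% = 10.17%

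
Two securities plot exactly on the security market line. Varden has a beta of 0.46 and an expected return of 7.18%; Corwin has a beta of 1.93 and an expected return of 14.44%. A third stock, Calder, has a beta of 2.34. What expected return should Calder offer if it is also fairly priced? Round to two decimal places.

16.46%

MRP (SML slope) = (14.44% − 7.18%) / (1.93 − 0.46) = 7.26% / 1.47 = 4.9388%
R_f (intercept) = 7.18% − 0.46 × 4.9388% = 4.9082%
E(R_Calder) = R_f + β × MRP = 4.9082% + 2.34 × 4.9388% = 16.46%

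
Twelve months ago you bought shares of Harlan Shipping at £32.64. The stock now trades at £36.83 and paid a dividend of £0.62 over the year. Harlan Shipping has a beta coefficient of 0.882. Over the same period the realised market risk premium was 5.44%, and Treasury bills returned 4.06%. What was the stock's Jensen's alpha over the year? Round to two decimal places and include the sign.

Realised HPR = (P1 + D1 − P0) / P0 = (36.83 + 0.62 − 32.64) / 32.64 = 4.81 / 32.64 = 14.7365%
CAPM required = R_f + β·MRP = 4.06% + 0.882 × 5.44% = 8.85808%
α = realised − required = 14.7365% − 8.85808% = +5.88%

+5.88%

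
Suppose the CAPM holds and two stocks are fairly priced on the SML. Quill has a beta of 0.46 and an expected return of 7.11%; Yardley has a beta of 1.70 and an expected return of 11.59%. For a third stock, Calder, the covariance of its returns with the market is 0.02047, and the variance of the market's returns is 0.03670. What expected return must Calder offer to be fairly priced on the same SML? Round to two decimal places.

MRP = (11.59% − 7.11%) / (1.70 − 0.46) = 3.6129%
R_f = 7.11% − 0.46 × 3.6129% = 5.4481%
β_Calder = Cov / Var(R_m) = 0.02047 / 0.03670 = 0.5578
E(R_Calder) = R_f + β × MRP = 5.4481% + 0.5578 × 3.6129% = 7.46%

7.46%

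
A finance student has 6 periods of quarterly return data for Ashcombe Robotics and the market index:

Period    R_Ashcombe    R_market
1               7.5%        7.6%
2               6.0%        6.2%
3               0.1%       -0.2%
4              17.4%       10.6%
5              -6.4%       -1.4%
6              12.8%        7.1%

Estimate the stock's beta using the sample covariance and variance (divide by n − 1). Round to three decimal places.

Mean R_i = (7.5 + 6.0 + 0.1 + 17.4 − 6.4 + 12.8) / 6 = 6.2333%
Mean R_m = (7.6 + 6.2 − 0.2 + 10.6 − 1.4 + 7.1) / 6 = 4.9833%
Σ(R_i − R̄_i)(R_m − R̄_m) = 192.0833  ⇒  Cov = 192.0833 / 5 = 38.4167
Σ(R_m − R̄_m)² = 111.9683  ⇒  Var(R_m) = 111.9683 / 5 = 22.3937
β = Cov / Var(R_m) = 38.4167 / 22.3937 = 1.7155

1.716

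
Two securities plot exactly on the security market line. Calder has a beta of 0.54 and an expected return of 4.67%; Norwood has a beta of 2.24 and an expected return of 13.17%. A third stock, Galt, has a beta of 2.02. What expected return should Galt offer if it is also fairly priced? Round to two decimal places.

12.07%

MRP (SML slope) = (13.17% − 4.67%) / (2.24 − 0.54) = 8.50% / 1.70 = 5.0000%
R_f (intercept) = 4.67% − 0.54 × 5.0000% = 1.9700%
E(R_Galt) = R_f + β × MRP = 1.9700% + 2.02 × 5.0000% = 12.07%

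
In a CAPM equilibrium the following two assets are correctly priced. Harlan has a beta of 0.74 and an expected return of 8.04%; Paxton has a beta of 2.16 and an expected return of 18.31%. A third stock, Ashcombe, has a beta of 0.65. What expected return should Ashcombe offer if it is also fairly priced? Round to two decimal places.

7.39%

MRP (SML slope) = (18.31% − 8.04%) / (2.16 − 0.74) = 10.27% / 1.42 = 7.2324%
R_f (intercept) = 8.04% − 0.74 × 7.2324% = 2.6880%
E(R_Ashcombe) = R_f + β × MRP = 2.6880% + 0.65 × 7.2324% = 7.39%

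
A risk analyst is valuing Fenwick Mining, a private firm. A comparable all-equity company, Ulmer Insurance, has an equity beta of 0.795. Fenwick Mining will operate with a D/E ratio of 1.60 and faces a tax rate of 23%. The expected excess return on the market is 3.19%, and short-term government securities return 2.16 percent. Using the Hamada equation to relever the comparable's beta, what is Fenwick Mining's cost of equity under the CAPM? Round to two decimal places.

β_L = β_U × [1 + (1 − t)(D/E)] = 0.795 × [1 + (1 − 0.23) × 1.60]
    = 0.795 × [1 + 0.77 × 1.60] = 0.795 × 2.2320 = 1.7744
E(R) = R_f + β_L × MRP = 2.16% + 1.7744 × 3.19% = 7.82%

7.82%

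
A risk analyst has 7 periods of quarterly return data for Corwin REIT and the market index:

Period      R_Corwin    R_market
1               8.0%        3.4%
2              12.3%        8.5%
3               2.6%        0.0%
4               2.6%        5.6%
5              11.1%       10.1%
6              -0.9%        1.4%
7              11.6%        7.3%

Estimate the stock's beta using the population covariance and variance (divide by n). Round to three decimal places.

1.147

Mean R_i = (8.0 + 12.3 + 2.6 + 2.6 + 11.1 − 0.9 + 11.6) / 7 = 6.7571%
Mean R_m = (3.4 + 8.5 + 0.0 + 5.6 + 10.1 + 1.4 + 7.3) / 7 = 5.1857%
Σ(R_i − R̄_i)(R_m − R̄_m) = 96.5557  ⇒  Cov = 96.5557 / 7 = 13.7937
Σ(R_m − R̄_m)² = 84.1886  ⇒  Var(R_m) = 84.1886 / 7 = 12.0269
β = Cov / Var(R_m) = 13.7937 / 12.0269 = 1.1469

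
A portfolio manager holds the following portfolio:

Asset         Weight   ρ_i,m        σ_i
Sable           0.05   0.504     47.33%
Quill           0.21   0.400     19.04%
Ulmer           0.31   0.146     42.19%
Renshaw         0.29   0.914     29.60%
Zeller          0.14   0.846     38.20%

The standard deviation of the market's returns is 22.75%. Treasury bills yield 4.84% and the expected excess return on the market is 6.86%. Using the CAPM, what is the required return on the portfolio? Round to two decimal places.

β_Sable = 0.504 × 47.33% / 22.75% = 1.0485
β_Quill = 0.400 × 19.04% / 22.75% = 0.3348
β_Ulmer = 0.146 × 42.19% / 22.75% = 0.2708
β_Renshaw = 0.914 × 29.60% / 22.75% = 1.1892
β_Zeller = 0.846 × 38.20% / 22.75% = 1.4205
β_P = Σ w_i β_i = 0.05×1.0485 + 0.21×0.3348 + 0.31×0.2708 + 0.29×1.1892 + 0.14×1.4205 = 0.7504
E(R_P) = R_f + β_P × MRP = 4.84% + 0.7504 × 6.86% = 9.99%

9.99%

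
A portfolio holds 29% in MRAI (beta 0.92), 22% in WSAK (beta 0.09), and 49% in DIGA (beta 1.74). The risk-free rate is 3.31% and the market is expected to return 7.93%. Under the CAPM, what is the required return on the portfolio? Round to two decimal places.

8.57%

β_P = Σ w_i β_i = 0.29×0.92 + 0.22×0.09 + 0.49×1.74 = 1.1392
MRP = 7.93% − 3.31% = 4.62%
E(R_P) = R_f + β_P × MRP = 3.31% + 1.1392 × 4.62% = 8.57%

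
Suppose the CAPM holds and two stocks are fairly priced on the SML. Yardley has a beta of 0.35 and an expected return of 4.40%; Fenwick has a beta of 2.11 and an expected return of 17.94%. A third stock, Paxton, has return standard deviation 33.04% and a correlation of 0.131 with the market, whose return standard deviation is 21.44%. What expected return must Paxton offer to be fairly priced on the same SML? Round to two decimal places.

3.26%

MRP = (17.94% − 4.40%) / (2.11 − 0.35) = 7.6932%
R_f = 4.40% − 0.35 × 7.6932% = 1.7074%
β_Paxton = ρ·σ_i/σ_m = 0.131 × 33.04 / 21.44 = 0.2019
E(R_Paxton) = R_f + β × MRP = 1.7074% + 0.2019 × 7.6932% = 3.26%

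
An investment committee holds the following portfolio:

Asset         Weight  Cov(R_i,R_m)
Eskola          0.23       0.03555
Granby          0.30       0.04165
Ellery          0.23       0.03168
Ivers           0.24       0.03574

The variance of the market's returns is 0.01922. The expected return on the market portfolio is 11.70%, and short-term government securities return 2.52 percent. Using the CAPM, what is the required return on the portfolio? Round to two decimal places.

β_Eskola = 0.03555 / 0.01922 = 1.8496
β_Granby = 0.04165 / 0.01922 = 2.1670
β_Ellery = 0.03168 / 0.01922 = 1.6483
β_Ivers = 0.03574 / 0.01922 = 1.8595
β_P = Σ w_i β_i = 0.23×1.8496 + 0.30×2.1670 + 0.23×1.6483 + 0.24×1.8595 = 1.9009
MRP = 11.70% − 2.52% = 9.18%
E(R_P) = R_f + β_P × MRP = 2.52% + 1.9009 × 9.18% = 19.97%

19.97%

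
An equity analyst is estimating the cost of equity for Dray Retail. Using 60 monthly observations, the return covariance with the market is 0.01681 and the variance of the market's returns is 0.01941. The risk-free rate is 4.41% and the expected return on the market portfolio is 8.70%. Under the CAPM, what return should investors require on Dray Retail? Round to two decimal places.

8.13%

β = Cov(R_i, R_m) / Var(R_m) = 0.01681 / 0.01941 = 0.8660
MRP = 8.70% − 4.41% = 4.29%
E(R) = R_f + β × MRP = 4.41% + 0.8660 × 4.29% = 8.13%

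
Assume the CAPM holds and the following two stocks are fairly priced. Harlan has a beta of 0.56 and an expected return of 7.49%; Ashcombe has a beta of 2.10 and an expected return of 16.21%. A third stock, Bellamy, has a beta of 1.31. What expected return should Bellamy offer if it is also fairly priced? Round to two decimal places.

MRP (SML slope) = (16.21% − 7.49%) / (2.10 − 0.56) = 8.72% / 1.54 = 5.6623%
R_f (intercept) = 7.49% − 0.56 × 5.6623% = 4.3191%
E(R_Bellamy) = R_f + β × MRP = 4.3191% + 1.31 × 5.6623% = 11.74%

11.74%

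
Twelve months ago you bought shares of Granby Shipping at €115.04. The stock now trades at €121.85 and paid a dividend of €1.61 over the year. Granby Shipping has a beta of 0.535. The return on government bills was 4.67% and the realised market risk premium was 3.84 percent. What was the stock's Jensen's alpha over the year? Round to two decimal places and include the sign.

+0.59%

Realised HPR = (P1 + D1 − P0) / P0 = (121.85 + 1.61 − 115.04) / 115.04 = 8.42 / 115.04 = 7.3192%
CAPM required = R_f + β·MRP = 4.67% + 0.535 × 3.84% = 6.72440%
α = realised − required = 7.3192% − 6.72440% = +0.59%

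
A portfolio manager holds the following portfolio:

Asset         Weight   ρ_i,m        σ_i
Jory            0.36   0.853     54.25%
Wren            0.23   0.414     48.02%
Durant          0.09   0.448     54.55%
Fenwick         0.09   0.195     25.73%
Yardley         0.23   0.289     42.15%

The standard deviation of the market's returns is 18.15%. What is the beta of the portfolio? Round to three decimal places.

1.470

β_Jory = 0.853 × 54.25% / 18.15% = 2.5496
β_Wren = 0.414 × 48.02% / 18.15% = 1.0953
β_Durant = 0.448 × 54.55% / 18.15% = 1.3465
β_Fenwick = 0.195 × 25.73% / 18.15% = 0.2764
β_Yardley = 0.289 × 42.15% / 18.15% = 0.6711
β_P = Σ w_i β_i = 0.36×2.5496 + 0.23×1.0953 + 0.09×1.3465 + 0.09×0.2764 + 0.23×0.6711 = 1.4702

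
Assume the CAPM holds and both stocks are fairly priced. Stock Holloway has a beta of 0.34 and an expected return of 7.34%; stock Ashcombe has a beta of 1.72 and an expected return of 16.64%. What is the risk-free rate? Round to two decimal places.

5.05%

Both satisfy E(R) = R_f + β·MRP, so the slope of the SML is
MRP = (16.64% − 7.34%) / (1.72 − 0.34) = 9.30% / 1.38 = 6.7391%
R_f = E(R_Holloway) − β_Holloway·MRP = 7.34% − 0.34 × 6.7391% = 5.0487%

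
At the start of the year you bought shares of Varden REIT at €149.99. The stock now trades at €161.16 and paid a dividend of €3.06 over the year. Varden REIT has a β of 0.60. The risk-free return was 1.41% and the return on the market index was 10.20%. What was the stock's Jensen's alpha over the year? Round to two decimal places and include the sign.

Realised HPR = (P1 + D1 − P0) / P0 = (161.16 + 3.06 − 149.99) / 149.99 = 14.23 / 149.99 = 9.4873%
MRP = 10.20% − 1.41% = 8.79%
CAPM required = R_f + β·MRP = 1.41% + 0.60 × 8.79% = 6.6840%
α = realised − required = 9.4873% − 6.6840% = +2.80%

+2.80%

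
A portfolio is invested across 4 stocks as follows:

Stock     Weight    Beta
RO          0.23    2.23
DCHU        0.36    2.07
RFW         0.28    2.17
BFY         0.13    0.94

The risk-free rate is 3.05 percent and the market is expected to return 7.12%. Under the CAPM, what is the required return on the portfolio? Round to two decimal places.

11.14%

β_P = Σ w_i β_i = 0.23×2.23 + 0.36×2.07 + 0.28×2.17 + 0.13×0.94 = 1.9879
MRP = 7.12% − 3.05% = 4.07%
E(R_P) = R_f + β_P × MRP = 3.05% + 1.9879 × 4.07% = 11.14%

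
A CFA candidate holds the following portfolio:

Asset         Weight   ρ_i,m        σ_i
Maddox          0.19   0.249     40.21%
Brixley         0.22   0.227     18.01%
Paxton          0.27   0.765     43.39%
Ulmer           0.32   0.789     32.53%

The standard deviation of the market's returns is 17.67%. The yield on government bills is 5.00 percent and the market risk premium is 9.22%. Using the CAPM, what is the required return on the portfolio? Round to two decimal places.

β_Maddox = 0.249 × 40.21% / 17.67% = 0.5666
β_Brixley = 0.227 × 18.01% / 17.67% = 0.2314
β_Paxton = 0.765 × 43.39% / 17.67% = 1.8785
β_Ulmer = 0.789 × 32.53% / 17.67% = 1.4525
β_P = Σ w_i β_i = 0.19×0.5666 + 0.22×0.2314 + 0.27×1.8785 + 0.32×1.4525 = 1.1306
E(R_P) = R_f + β_P × MRP = 5.00% + 1.1306 × 9.22% = 15.42%

15.42%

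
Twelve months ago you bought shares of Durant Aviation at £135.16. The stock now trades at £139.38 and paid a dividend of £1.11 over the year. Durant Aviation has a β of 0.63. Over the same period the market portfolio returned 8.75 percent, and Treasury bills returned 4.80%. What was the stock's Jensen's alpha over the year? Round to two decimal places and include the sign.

-3.35%

Realised HPR = (P1 + D1 − P0) / P0 = (139.38 + 1.11 − 135.16) / 135.16 = 5.33 / 135.16 = 3.9435%
MRP = 8.75% − 4.80% = 3.95%
CAPM required = R_f + β·MRP = 4.80% + 0.63 × 3.95% = 7.2885%
α = realised − required = 3.9435% − 7.2885% = -3.35%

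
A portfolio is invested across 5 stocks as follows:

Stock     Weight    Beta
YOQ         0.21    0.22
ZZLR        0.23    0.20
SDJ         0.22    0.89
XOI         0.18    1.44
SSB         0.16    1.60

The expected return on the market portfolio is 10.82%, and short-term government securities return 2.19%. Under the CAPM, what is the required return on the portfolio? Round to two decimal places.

9.12%

β_P = Σ w_i β_i = 0.21×0.22 + 0.23×0.20 + 0.22×0.89 + 0.18×1.44 + 0.16×1.60 = 0.8032
MRP = 10.82% − 2.19% = 8.63%
E(R_P) = R_f + β_P × MRP = 2.19% + 0.8032 × 8.63% = 9.12%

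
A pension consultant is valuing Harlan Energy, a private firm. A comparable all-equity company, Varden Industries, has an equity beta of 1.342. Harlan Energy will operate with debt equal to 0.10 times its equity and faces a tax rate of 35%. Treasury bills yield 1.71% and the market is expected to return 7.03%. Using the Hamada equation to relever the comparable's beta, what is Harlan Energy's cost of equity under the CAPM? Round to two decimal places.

9.31%

β_L = β_U × [1 + (1 − t)(D/E)] = 1.342 × [1 + (1 − 0.35) × 0.10]
    = 1.342 × [1 + 0.65 × 0.10] = 1.342 × 1.0650 = 1.4292
MRP = 7.03% − 1.71% = 5.32%
E(R) = R_f + β_L × MRP = 1.71% + 1.4292 × 5.32% = 9.31%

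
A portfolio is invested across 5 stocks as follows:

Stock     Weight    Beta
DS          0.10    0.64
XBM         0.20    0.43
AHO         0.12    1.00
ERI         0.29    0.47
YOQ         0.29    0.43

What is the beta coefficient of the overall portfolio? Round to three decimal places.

0.531

β_P = Σ w_i β_i = 0.10×0.64 + 0.20×0.43 + 0.12×1.00 + 0.29×0.47 + 0.29×0.43 = 0.5310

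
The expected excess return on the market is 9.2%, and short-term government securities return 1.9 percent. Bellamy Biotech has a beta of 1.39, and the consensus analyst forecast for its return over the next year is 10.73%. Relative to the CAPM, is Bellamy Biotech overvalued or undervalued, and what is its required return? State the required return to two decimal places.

Overvalued; required return 14.69%

Required return = R_f + β·MRP = 1.9% + 1.39 × 9.2% = 14.69%
Forecast 10.73% < required 14.69% → the stock plots below the SML → overvalued.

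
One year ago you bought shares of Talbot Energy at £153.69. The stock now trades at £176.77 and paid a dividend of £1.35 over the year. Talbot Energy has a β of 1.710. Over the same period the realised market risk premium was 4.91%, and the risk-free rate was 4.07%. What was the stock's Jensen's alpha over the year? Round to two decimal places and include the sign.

Realised HPR = (P1 + D1 − P0) / P0 = (176.77 + 1.35 − 153.69) / 153.69 = 24.43 / 153.69 = 15.8956%
CAPM required = R_f + β·MRP = 4.07% + 1.710 × 4.91% = 12.46610%
α = realised − required = 15.8956% − 12.46610% = +3.43%

+3.43%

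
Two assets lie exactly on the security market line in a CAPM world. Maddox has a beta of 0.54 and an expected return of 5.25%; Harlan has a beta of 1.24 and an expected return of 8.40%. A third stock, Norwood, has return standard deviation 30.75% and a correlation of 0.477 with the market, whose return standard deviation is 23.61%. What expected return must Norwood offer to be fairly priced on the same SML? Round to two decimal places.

5.62%

MRP = (8.40% − 5.25%) / (1.24 − 0.54) = 4.5000%
R_f = 5.25% − 0.54 × 4.5000% = 2.8200%
β_Norwood = ρ·σ_i/σ_m = 0.477 × 30.75 / 23.61 = 0.6213
E(R_Norwood) = R_f + β × MRP = 2.8200% + 0.6213 × 4.5000% = 5.62%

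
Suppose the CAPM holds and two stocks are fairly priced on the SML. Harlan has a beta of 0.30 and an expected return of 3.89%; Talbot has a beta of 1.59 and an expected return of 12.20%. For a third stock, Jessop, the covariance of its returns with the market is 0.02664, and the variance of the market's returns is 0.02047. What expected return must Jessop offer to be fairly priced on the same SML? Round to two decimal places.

MRP = (12.20% − 3.89%) / (1.59 − 0.30) = 6.4419%
R_f = 3.89% − 0.30 × 6.4419% = 1.9574%
β_Jessop = Cov / Var(R_m) = 0.02664 / 0.02047 = 1.3014
E(R_Jessop) = R_f + β × MRP = 1.9574% + 1.3014 × 6.4419% = 10.34%

10.34%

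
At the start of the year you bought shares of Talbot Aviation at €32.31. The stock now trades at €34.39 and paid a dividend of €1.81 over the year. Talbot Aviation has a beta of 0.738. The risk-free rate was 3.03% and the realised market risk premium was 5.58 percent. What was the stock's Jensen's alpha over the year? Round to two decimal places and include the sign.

Realised HPR = (P1 + D1 − P0) / P0 = (34.39 + 1.81 − 32.31) / 32.31 = 3.89 / 32.31 = 12.0396%
CAPM required = R_f + β·MRP = 3.03% + 0.738 × 5.58% = 7.14804%
α = realised − required = 12.0396% − 7.14804% = +4.89%

+4.89%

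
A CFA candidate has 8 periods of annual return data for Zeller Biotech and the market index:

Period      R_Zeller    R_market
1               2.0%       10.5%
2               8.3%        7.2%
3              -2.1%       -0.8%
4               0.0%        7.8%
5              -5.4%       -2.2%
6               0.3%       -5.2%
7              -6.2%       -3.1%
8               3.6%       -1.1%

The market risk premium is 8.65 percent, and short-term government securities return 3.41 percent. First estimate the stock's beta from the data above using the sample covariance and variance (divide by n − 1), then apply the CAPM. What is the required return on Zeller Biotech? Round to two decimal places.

7.20%

Mean R_i = (2.0 + 8.3 − 2.1 + 0.0 − 5.4 + 0.3 − 6.2 + 3.6) / 8 = 0.0625%
Mean R_m = (10.5 + 7.2 − 0.8 + 7.8 − 2.2 − 5.2 − 3.1 − 1.1) / 8 = 1.6375%
Σ(R_i − R̄_i)(R_m − R̄_m) = 107.2013  ⇒  Cov = 107.2013 / 7 = 15.3145
Σ(R_m − R̄_m)² = 244.8188  ⇒  Var(R_m) = 244.8188 / 7 = 34.9741
β = Cov / Var(R_m) = 15.3145 / 34.9741 = 0.4379
E(R) = R_f + β × MRP = 3.41% + 0.4379 × 8.65% = 7.20%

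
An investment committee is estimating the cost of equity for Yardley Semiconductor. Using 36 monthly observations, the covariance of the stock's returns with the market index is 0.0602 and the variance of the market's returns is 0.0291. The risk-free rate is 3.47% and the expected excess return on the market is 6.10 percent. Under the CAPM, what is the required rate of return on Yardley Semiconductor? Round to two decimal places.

16.09%

β = Cov(R_i, R_m) / Var(R_m) = 0.0602 / 0.0291 = 2.0687
E(R) = R_f + β × MRP = 3.47% + 2.0687 × 6.10% = 16.09%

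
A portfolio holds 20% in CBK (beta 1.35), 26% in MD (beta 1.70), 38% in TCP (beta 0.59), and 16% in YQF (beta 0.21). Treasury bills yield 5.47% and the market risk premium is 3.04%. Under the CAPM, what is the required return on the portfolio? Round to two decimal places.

β_P = Σ w_i β_i = 0.20×1.35 + 0.26×1.70 + 0.38×0.59 + 0.16×0.21 = 0.9698
E(R_P) = R_f + β_P × MRP = 5.47% + 0.9698 × 3.04% = 8.42%

8.42%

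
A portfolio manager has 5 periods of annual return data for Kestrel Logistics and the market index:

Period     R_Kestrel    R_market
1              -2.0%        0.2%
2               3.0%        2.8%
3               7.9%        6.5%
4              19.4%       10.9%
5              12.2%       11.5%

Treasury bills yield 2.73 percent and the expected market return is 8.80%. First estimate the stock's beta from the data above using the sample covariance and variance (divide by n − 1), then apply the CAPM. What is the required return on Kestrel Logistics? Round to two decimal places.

Mean R_i = (-2.0 + 3.0 + 7.9 + 19.4 + 12.2) / 5 = 8.1000%
Mean R_m = (0.2 + 2.8 + 6.5 + 10.9 + 11.5) / 5 = 6.3800%
Σ(R_i − R̄_i)(R_m − R̄_m) = 152.7200  ⇒  Cov = 152.7200 / 4 = 38.1800
Σ(R_m − R̄_m)² = 97.6680  ⇒  Var(R_m) = 97.6680 / 4 = 24.4170
β = Cov / Var(R_m) = 38.1800 / 24.4170 = 1.5637
MRP = 8.80% − 2.73% = 6.07%
E(R) = R_f + β × MRP = 2.73% + 1.5637 × 6.07% = 12.22%

12.22%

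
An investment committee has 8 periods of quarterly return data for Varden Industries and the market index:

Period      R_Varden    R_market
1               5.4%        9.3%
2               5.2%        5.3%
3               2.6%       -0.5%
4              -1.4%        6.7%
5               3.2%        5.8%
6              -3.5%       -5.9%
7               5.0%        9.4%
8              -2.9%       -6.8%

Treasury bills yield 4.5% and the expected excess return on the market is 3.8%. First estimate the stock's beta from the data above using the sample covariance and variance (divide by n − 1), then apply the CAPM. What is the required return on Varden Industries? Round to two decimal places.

6.22%

Mean R_i = (5.4 + 5.2 + 2.6 − 1.4 + 3.2 − 3.5 + 5.0 − 2.9) / 8 = 1.7000%
Mean R_m = (9.3 + 5.3 − 0.5 + 6.7 + 5.8 − 5.9 + 9.4 − 6.8) / 8 = 2.9125%
Σ(R_i − R̄_i)(R_m − R̄_m) = 133.4200  ⇒  Cov = 133.4200 / 7 = 19.0600
Σ(R_m − R̄_m)² = 294.9088  ⇒  Var(R_m) = 294.9088 / 7 = 42.1298
β = Cov / Var(R_m) = 19.0600 / 42.1298 = 0.4524
E(R) = R_f + β × MRP = 4.5% + 0.4524 × 3.8% = 6.22%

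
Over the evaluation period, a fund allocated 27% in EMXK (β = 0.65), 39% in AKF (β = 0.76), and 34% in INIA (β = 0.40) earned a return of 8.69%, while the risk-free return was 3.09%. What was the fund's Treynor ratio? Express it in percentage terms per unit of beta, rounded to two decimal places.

9.21%

β_P = 0.27×0.65 + 0.39×0.76 + 0.34×0.40 = 0.6079
Treynor = (R_P − R_f) / β_P = (8.69% − 3.09%) / 0.6079 = 5.60% / 0.6079 = 9.21%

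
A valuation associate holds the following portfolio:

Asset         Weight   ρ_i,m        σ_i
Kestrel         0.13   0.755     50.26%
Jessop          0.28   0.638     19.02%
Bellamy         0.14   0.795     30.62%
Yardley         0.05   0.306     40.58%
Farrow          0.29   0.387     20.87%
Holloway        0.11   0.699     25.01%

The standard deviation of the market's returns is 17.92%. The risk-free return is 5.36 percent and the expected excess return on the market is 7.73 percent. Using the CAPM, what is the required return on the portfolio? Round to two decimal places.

β_Kestrel = 0.755 × 50.26% / 17.92% = 2.1175
β_Jessop = 0.638 × 19.02% / 17.92% = 0.6772
β_Bellamy = 0.795 × 30.62% / 17.92% = 1.3584
β_Yardley = 0.306 × 40.58% / 17.92% = 0.6929
β_Farrow = 0.387 × 20.87% / 17.92% = 0.4507
β_Holloway = 0.699 × 25.01% / 17.92% = 0.9756
β_P = Σ w_i β_i = 0.13×2.1175 + 0.28×0.6772 + 0.14×1.3584 + 0.05×0.6929 + 0.29×0.4507 + 0.11×0.9756 = 0.9277
E(R_P) = R_f + β_P × MRP = 5.36% + 0.9277 × 7.73% = 12.53%

12.53%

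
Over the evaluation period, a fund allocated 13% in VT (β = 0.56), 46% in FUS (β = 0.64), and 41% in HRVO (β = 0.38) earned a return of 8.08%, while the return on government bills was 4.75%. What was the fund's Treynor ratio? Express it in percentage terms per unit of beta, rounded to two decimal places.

β_P = 0.13×0.56 + 0.46×0.64 + 0.41×0.38 = 0.5230
Treynor = (R_P − R_f) / β_P = (8.08% − 4.75%) / 0.5230 = 3.33% / 0.5230 = 6.37%

6.37%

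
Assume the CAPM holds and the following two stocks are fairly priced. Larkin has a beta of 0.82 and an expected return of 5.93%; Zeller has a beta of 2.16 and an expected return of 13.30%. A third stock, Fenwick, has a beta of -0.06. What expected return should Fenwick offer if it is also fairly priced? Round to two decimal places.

1.09%

MRP (SML slope) = (13.30% − 5.93%) / (2.16 − 0.82) = 7.37% / 1.34 = 5.5000%
R_f (intercept) = 5.93% − 0.82 × 5.5000% = 1.4200%
E(R_Fenwick) = R_f + β × MRP = 1.4200% + -0.06 × 5.5000% = 1.09%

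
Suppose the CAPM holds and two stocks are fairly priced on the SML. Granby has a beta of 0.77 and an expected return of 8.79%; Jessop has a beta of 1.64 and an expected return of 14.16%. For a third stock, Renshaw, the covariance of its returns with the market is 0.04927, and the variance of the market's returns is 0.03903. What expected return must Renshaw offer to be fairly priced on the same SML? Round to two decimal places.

MRP = (14.16% − 8.79%) / (1.64 − 0.77) = 6.1724%
R_f = 8.79% − 0.77 × 6.1724% = 4.0373%
β_Renshaw = Cov / Var(R_m) = 0.04927 / 0.03903 = 1.2624
E(R_Renshaw) = R_f + β × MRP = 4.0373% + 1.2624 × 6.1724% = 11.83%

11.83%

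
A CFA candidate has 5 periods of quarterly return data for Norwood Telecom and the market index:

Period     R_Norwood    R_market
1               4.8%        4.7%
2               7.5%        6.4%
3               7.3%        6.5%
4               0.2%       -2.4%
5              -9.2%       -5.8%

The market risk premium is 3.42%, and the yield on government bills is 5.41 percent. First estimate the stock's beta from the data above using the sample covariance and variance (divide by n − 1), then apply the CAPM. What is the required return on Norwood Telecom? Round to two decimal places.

9.47%

Mean R_i = (4.8 + 7.5 + 7.3 + 0.2 − 9.2) / 5 = 2.1200%
Mean R_m = (4.7 + 6.4 + 6.5 − 2.4 − 5.8) / 5 = 1.8800%
Σ(R_i − R̄_i)(R_m − R̄_m) = 150.9620  ⇒  Cov = 150.9620 / 4 = 37.7405
Σ(R_m − R̄_m)² = 127.0280  ⇒  Var(R_m) = 127.0280 / 4 = 31.7570
β = Cov / Var(R_m) = 37.7405 / 31.7570 = 1.1884
E(R) = R_f + β × MRP = 5.41% + 1.1884 × 3.42% = 9.47%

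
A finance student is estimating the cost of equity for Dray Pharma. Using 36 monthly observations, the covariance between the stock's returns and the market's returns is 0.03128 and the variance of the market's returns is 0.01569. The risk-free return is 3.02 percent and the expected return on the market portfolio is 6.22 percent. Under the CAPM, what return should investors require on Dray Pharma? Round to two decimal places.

β = Cov(R_i, R_m) / Var(R_m) = 0.03128 / 0.01569 = 1.9936
MRP = 6.22% − 3.02% = 3.20%
E(R) = R_f + β × MRP = 3.02% + 1.9936 × 3.20% = 9.40%

9.40%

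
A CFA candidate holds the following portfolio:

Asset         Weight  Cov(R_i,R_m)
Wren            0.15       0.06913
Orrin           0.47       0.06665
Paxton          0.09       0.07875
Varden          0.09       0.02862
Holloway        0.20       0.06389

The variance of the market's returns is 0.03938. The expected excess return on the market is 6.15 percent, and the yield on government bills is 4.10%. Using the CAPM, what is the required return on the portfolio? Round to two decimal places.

β_Wren = 0.06913 / 0.03938 = 1.7555
β_Orrin = 0.06665 / 0.03938 = 1.6925
β_Paxton = 0.07875 / 0.03938 = 1.9997
β_Varden = 0.02862 / 0.03938 = 0.7268
β_Holloway = 0.06389 / 0.03938 = 1.6224
β_P = Σ w_i β_i = 0.15×1.7555 + 0.47×1.6925 + 0.09×1.9997 + 0.09×0.7268 + 0.20×1.6224 = 1.6287
E(R_P) = R_f + β_P × MRP = 4.10% + 1.6287 × 6.15% = 14.12%

14.12%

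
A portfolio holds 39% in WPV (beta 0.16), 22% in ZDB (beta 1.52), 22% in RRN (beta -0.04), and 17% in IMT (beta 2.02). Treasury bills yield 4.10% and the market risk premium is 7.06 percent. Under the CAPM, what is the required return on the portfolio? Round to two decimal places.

β_P = Σ w_i β_i = 0.39×0.16 + 0.22×1.52 + 0.22×-0.04 + 0.17×2.02 = 0.7314
E(R_P) = R_f + β_P × MRP = 4.10% + 0.7314 × 7.06% = 9.26%

9.26%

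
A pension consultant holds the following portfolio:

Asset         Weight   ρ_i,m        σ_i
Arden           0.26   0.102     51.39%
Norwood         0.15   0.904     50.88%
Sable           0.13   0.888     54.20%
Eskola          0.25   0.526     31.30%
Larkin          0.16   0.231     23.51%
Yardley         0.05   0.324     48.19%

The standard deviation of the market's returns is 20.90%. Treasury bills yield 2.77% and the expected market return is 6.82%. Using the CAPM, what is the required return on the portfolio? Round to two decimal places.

β_Arden = 0.102 × 51.39% / 20.90% = 0.2508
β_Norwood = 0.904 × 50.88% / 20.90% = 2.2007
β_Sable = 0.888 × 54.20% / 20.90% = 2.3029
β_Eskola = 0.526 × 31.30% / 20.90% = 0.7877
β_Larkin = 0.231 × 23.51% / 20.90% = 0.2598
β_Yardley = 0.324 × 48.19% / 20.90% = 0.7471
β_P = Σ w_i β_i = 0.26×0.2508 + 0.15×2.2007 + 0.13×2.3029 + 0.25×0.7877 + 0.16×0.2598 + 0.05×0.7471 = 0.9705
MRP = 6.82% − 2.77% = 4.05%
E(R_P) = R_f + β_P × MRP = 2.77% + 0.9705 × 4.05% = 6.70%

6.70%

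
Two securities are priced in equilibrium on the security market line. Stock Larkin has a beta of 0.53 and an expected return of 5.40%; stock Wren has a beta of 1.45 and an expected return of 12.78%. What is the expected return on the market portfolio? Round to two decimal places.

9.17%

Both satisfy E(R) = R_f + β·MRP, so the slope of the SML is
MRP = (12.78% − 5.40%) / (1.45 − 0.53) = 7.38% / 0.92 = 8.0217%
R_f = E(R_Larkin) − β_Larkin·MRP = 5.40% − 0.53 × 8.0217% = 1.1485%
E(R_m) = R_f + MRP = 1.1485% + 8.0217% = 9.17%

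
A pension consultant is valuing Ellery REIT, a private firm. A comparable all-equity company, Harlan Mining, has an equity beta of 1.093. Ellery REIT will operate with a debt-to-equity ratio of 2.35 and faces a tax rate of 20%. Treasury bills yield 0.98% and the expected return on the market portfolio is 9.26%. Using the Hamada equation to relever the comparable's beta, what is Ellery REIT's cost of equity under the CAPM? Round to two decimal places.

27.04%

β_L = β_U × [1 + (1 − t)(D/E)] = 1.093 × [1 + (1 − 0.20) × 2.35]
    = 1.093 × [1 + 0.80 × 2.35] = 1.093 × 2.8800 = 3.1478
MRP = 9.26% − 0.98% = 8.28%
E(R) = R_f + β_L × MRP = 0.98% + 3.1478 × 8.28% = 27.04%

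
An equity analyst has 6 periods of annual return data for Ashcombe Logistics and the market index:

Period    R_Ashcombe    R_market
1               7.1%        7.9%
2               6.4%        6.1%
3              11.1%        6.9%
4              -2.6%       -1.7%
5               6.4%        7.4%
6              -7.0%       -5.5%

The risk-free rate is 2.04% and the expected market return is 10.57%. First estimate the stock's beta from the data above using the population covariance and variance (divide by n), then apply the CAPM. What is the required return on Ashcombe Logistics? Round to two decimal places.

Mean R_i = (7.1 + 6.4 + 11.1 − 2.6 + 6.4 − 7.0) / 6 = 3.5667%
Mean R_m = (7.9 + 6.1 + 6.9 − 1.7 + 7.4 − 5.5) / 6 = 3.5167%
Σ(R_i − R̄_i)(R_m − R̄_m) = 186.7433  ⇒  Cov = 186.7433 / 6 = 31.1239
Σ(R_m − R̄_m)² = 160.9283  ⇒  Var(R_m) = 160.9283 / 6 = 26.8214
β = Cov / Var(R_m) = 31.1239 / 26.8214 = 1.1604
MRP = 10.57% − 2.04% = 8.53%
E(R) = R_f + β × MRP = 2.04% + 1.1604 × 8.53% = 11.94%

11.94%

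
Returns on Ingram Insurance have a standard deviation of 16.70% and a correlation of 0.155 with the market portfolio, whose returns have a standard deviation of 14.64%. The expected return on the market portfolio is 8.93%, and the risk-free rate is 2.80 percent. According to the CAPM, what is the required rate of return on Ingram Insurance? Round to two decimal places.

3.88%

β = ρ × σ_i / σ_m = 0.155 × 16.70% / 14.64% = 0.1768
MRP = 8.93% − 2.80% = 6.13%
E(R) = 2.80% + 0.1768 × 6.13% = 3.88%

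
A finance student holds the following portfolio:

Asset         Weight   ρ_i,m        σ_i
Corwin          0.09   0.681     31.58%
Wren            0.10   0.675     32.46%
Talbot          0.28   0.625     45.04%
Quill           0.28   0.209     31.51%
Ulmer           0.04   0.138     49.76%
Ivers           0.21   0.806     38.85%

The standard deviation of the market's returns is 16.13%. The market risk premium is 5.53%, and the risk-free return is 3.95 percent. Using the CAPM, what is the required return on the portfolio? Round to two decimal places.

β_Corwin = 0.681 × 31.58% / 16.13% = 1.3333
β_Wren = 0.675 × 32.46% / 16.13% = 1.3584
β_Talbot = 0.625 × 45.04% / 16.13% = 1.7452
β_Quill = 0.209 × 31.51% / 16.13% = 0.4083
β_Ulmer = 0.138 × 49.76% / 16.13% = 0.4257
β_Ivers = 0.806 × 38.85% / 16.13% = 1.9413
β_P = Σ w_i β_i = 0.09×1.3333 + 0.10×1.3584 + 0.28×1.7452 + 0.28×0.4083 + 0.04×0.4257 + 0.21×1.9413 = 1.2835
E(R_P) = R_f + β_P × MRP = 3.95% + 1.2835 × 5.53% = 11.05%

11.05%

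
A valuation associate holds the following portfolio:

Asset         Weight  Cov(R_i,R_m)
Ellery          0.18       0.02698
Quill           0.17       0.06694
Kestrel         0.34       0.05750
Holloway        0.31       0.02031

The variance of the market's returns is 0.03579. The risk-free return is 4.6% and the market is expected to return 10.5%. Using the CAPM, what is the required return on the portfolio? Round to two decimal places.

11.54%

β_Ellery = 0.02698 / 0.03579 = 0.7538
β_Quill = 0.06694 / 0.03579 = 1.8704
β_Kestrel = 0.05750 / 0.03579 = 1.6066
β_Holloway = 0.02031 / 0.03579 = 0.5675
β_P = Σ w_i β_i = 0.18×0.7538 + 0.17×1.8704 + 0.34×1.6066 + 0.31×0.5675 = 1.1758
MRP = 10.5% − 4.6% = 5.90%
E(R_P) = R_f + β_P × MRP = 4.6% + 1.1758 × 5.9% = 11.54%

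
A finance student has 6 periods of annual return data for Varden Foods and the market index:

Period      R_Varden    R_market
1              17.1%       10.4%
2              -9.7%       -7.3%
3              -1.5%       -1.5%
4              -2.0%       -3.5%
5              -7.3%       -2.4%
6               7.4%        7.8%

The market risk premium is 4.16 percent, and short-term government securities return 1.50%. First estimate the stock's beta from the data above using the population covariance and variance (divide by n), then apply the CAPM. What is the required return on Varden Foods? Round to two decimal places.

7.22%

Mean R_i = (17.1 − 9.7 − 1.5 − 2.0 − 7.3 + 7.4) / 6 = 0.6667%
Mean R_m = (10.4 − 7.3 − 1.5 − 3.5 − 2.4 + 7.8) / 6 = 0.5833%
Σ(R_i − R̄_i)(R_m − R̄_m) = 330.8067  ⇒  Cov = 330.8067 / 6 = 55.1345
Σ(R_m − R̄_m)² = 240.5083  ⇒  Var(R_m) = 240.5083 / 6 = 40.0847
β = Cov / Var(R_m) = 55.1345 / 40.0847 = 1.3754
E(R) = R_f + β × MRP = 1.50% + 1.3754 × 4.16% = 7.22%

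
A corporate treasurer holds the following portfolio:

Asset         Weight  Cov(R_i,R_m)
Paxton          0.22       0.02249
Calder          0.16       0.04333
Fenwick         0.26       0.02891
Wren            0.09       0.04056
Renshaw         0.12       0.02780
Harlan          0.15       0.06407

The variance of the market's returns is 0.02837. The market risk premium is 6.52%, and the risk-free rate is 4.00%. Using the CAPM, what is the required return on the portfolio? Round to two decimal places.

β_Paxton = 0.02249 / 0.02837 = 0.7927
β_Calder = 0.04333 / 0.02837 = 1.5273
β_Fenwick = 0.02891 / 0.02837 = 1.0190
β_Wren = 0.04056 / 0.02837 = 1.4297
β_Renshaw = 0.02780 / 0.02837 = 0.9799
β_Harlan = 0.06407 / 0.02837 = 2.2584
β_P = Σ w_i β_i = 0.22×0.7927 + 0.16×1.5273 + 0.26×1.0190 + 0.09×1.4297 + 0.12×0.9799 + 0.15×2.2584 = 1.2687
E(R_P) = R_f + β_P × MRP = 4.00% + 1.2687 × 6.52% = 12.27%

12.27%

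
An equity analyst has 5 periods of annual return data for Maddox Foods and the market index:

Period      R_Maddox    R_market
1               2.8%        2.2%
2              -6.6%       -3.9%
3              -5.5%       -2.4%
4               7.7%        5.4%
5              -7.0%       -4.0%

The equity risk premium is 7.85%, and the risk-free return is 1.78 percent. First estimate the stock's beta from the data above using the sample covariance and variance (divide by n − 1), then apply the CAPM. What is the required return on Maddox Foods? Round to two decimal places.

Mean R_i = (2.8 − 6.6 − 5.5 + 7.7 − 7.0) / 5 = -1.7200%
Mean R_m = (2.2 − 3.9 − 2.4 + 5.4 − 4.0) / 5 = -0.5400%
Σ(R_i − R̄_i)(R_m − R̄_m) = 110.0360  ⇒  Cov = 110.0360 / 4 = 27.5090
Σ(R_m − R̄_m)² = 69.5120  ⇒  Var(R_m) = 69.5120 / 4 = 17.3780
β = Cov / Var(R_m) = 27.5090 / 17.3780 = 1.5830
E(R) = R_f + β × MRP = 1.78% + 1.5830 × 7.85% = 14.21%

14.21%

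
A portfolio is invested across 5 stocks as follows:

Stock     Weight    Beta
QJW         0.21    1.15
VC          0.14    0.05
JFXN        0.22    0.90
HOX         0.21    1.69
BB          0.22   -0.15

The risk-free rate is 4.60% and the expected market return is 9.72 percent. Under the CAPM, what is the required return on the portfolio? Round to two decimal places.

β_P = Σ w_i β_i = 0.21×1.15 + 0.14×0.05 + 0.22×0.90 + 0.21×1.69 + 0.22×-0.15 = 0.7684
MRP = 9.72% − 4.60% = 5.12%
E(R_P) = R_f + β_P × MRP = 4.60% + 0.7684 × 5.12% = 8.53%

8.53%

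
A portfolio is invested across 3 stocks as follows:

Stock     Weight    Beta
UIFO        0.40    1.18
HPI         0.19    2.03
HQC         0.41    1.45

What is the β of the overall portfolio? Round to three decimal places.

β_P = Σ w_i β_i = 0.40×1.18 + 0.19×2.03 + 0.41×1.45 = 1.4522

1.452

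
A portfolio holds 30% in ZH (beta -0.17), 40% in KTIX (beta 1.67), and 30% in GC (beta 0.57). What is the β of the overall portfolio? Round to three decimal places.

β_P = Σ w_i β_i = 0.30×-0.17 + 0.40×1.67 + 0.30×0.57 = 0.7880

0.788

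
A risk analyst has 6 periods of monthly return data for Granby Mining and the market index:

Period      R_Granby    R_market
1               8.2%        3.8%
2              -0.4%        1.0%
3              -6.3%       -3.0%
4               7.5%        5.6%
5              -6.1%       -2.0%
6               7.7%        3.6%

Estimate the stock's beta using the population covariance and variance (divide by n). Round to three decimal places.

Mean R_i = (8.2 − 0.4 − 6.3 + 7.5 − 6.1 + 7.7) / 6 = 1.7667%
Mean R_m = (3.8 + 1.0 − 3.0 + 5.6 − 2.0 + 3.6) / 6 = 1.5000%
Σ(R_i − R̄_i)(R_m − R̄_m) = 115.6800  ⇒  Cov = 115.6800 / 6 = 19.2800
Σ(R_m − R̄_m)² = 59.2600  ⇒  Var(R_m) = 59.2600 / 6 = 9.8767
β = Cov / Var(R_m) = 19.2800 / 9.8767 = 1.9521

1.952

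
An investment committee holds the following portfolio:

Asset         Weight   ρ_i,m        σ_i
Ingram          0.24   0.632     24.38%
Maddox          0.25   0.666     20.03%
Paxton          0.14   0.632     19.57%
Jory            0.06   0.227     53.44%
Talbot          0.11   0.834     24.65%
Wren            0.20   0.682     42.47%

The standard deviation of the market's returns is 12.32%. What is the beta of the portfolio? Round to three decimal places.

β_Ingram = 0.632 × 24.38% / 12.32% = 1.2507
β_Maddox = 0.666 × 20.03% / 12.32% = 1.0828
β_Paxton = 0.632 × 19.57% / 12.32% = 1.0039
β_Jory = 0.227 × 53.44% / 12.32% = 0.9846
β_Talbot = 0.834 × 24.65% / 12.32% = 1.6687
β_Wren = 0.682 × 42.47% / 12.32% = 2.3510
β_P = Σ w_i β_i = 0.24×1.2507 + 0.25×1.0828 + 0.14×1.0039 + 0.06×0.9846 + 0.11×1.6687 + 0.20×2.3510 = 1.4242

1.424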